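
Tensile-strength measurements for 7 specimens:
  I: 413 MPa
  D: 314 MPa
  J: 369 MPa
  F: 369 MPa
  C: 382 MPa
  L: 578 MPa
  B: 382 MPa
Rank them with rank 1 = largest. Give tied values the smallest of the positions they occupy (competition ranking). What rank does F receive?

5

Sorted (descending): 578, 413, 382, 382, 369, 369, 314
The 2 values of 382 occupy positions 3–4 → each gets rank 3.
The 2 values of 369 occupy positions 5–6 → each gets rank 5.
F has value 369 MPa → rank 5.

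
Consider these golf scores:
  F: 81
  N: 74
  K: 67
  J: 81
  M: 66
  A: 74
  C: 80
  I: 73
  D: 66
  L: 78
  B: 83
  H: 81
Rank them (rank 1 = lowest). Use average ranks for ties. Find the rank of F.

Sorted (ascending): 66, 66, 67, 73, 74, 74, 78, 80, 81, 81, 81, 83
The 2 values of 66 occupy positions 1–2 → average rank (1+2)/2 = 1.5.
The 2 values of 74 occupy positions 5–6 → average rank (5+6)/2 = 5.5.
The 3 values of 81 occupy positions 9–11 → average rank 10.
F has value 81 → rank 10.

10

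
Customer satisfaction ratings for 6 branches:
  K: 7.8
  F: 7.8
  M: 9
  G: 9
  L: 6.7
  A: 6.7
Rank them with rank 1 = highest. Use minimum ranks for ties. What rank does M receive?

Sorted (descending): 9, 9, 7.8, 7.8, 6.7, 6.7
The 2 values of 9 occupy positions 1–2 → each gets rank 1.
The 2 values of 7.8 occupy positions 3–4 → each gets rank 3.
The 2 values of 6.7 occupy positions 5–6 → each gets rank 5.
M has value 9 → rank 1.

1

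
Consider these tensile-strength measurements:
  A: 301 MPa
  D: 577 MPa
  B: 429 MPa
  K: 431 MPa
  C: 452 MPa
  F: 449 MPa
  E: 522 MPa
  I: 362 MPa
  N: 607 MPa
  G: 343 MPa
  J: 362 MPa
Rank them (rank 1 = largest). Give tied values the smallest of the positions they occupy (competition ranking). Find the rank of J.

8

Sorted (descending): 607, 577, 522, 452, 449, 431, 429, 362, 362, 343, 301
The 2 values of 362 occupy positions 8–9 → each gets rank 8.
J has value 362 MPa → rank 8.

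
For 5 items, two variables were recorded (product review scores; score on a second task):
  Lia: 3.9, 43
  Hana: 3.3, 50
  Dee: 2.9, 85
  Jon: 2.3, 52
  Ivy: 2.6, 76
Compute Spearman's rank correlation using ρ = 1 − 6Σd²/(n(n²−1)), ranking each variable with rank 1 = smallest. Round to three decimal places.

Ranks of variable 1: 5, 4, 3, 1, 2
Ranks of variable 2: 1, 2, 5, 3, 4
d = r₁ − r₂: 4, 2, -2, -2, -2
d²: 16, 4, 4, 4, 4; Σd² = 32
ρ = 1 − 6·32/(5·24) = 1 − 192/120 = -0.600

-0.600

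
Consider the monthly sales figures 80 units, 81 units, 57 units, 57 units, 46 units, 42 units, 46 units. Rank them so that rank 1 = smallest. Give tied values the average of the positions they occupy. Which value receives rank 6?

80

Sorted (ascending): 42, 46, 46, 57, 57, 80, 81
The 2 values of 46 occupy positions 2–3 → average rank (2+3)/2 = 2.5.
The 2 values of 57 occupy positions 4–5 → average rank (4+5)/2 = 4.5.
Rank 6 → value 80.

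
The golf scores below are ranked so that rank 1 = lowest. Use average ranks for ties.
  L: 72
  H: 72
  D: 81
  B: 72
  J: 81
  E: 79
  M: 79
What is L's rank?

Sorted (ascending): 72, 72, 72, 79, 79, 81, 81
The 3 values of 72 occupy positions 1–3 → average rank 2.
The 2 values of 79 occupy positions 4–5 → average rank (4+5)/2 = 4.5.
The 2 values of 81 occupy positions 6–7 → average rank (6+7)/2 = 6.5.
L has value 72 → rank 2.

2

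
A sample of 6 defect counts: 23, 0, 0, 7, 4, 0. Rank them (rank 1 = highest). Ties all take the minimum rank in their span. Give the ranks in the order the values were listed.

1, 4, 4, 2, 3, 4

Sorted (descending): 23, 7, 4, 0, 0, 0
The 3 values of 0 occupy positions 4–6 → each gets rank 4.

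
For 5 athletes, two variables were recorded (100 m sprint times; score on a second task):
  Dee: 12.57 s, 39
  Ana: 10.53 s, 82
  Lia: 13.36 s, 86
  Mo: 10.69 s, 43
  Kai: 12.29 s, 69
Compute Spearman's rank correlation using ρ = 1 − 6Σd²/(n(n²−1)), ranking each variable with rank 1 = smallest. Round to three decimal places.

0.100

Ranks of variable 1: 4, 1, 5, 2, 3
Ranks of variable 2: 1, 4, 5, 2, 3
d = r₁ − r₂: 3, -3, 0, 0, 0
d²: 9, 9, 0, 0, 0; Σd² = 18
ρ = 1 − 6·18/(5·24) = 1 − 108/120 = 0.100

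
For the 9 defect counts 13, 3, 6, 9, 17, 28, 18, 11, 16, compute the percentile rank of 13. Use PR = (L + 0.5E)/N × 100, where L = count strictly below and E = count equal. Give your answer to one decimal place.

50.0

N = 9.
Strictly below 13: 4. Equal to 13: 1.
PR = (4 + 0.5·1)/9 × 100 = 50.0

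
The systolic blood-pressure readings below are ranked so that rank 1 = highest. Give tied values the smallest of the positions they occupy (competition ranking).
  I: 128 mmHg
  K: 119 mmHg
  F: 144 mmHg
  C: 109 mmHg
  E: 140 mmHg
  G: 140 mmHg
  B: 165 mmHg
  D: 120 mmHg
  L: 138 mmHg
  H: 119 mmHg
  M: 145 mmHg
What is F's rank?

3

Sorted (descending): 165, 145, 144, 140, 140, 138, 128, 120, 119, 119, 109
The 2 values of 140 occupy positions 4–5 → each gets rank 4.
The 2 values of 119 occupy positions 9–10 → each gets rank 9.
F has value 144 mmHg → rank 3.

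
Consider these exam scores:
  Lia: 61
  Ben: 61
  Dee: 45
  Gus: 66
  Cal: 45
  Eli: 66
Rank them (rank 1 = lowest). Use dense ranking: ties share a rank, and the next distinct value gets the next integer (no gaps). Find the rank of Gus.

3

Sorted (ascending): 45, 45, 61, 61, 66, 66
The 2 values of 45 share dense rank 1.
The 2 values of 61 share dense rank 2.
The 2 values of 66 share dense rank 3.
Gus has value 66 → rank 3.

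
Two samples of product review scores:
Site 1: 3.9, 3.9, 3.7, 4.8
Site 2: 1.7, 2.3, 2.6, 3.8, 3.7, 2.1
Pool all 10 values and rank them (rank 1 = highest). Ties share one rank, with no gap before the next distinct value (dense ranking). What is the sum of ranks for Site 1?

Sorted (descending): 4.8, 3.9, 3.9, 3.8, 3.7, 3.7, 2.6, 2.3, 2.1, 1.7
The 2 values of 3.9 share dense rank 2.
The 2 values of 3.7 share dense rank 4.
Remaining distinct values take the next consecutive integers.
Site 1 values → pooled ranks: 3.9→2, 3.9→2, 3.7→4, 4.8→1
Rank sum = 2 + 2 + 4 + 1 = 9

9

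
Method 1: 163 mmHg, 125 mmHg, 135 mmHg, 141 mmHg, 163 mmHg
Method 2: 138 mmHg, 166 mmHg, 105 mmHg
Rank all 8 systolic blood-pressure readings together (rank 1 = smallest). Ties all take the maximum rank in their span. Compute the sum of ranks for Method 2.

Sorted (ascending): 105, 125, 135, 138, 141, 163, 163, 166
The 2 values of 163 occupy positions 6–7 → each gets rank 7.
Method 2 values → pooled ranks: 138→4, 166→8, 105→1
Rank sum = 4 + 8 + 1 = 13

13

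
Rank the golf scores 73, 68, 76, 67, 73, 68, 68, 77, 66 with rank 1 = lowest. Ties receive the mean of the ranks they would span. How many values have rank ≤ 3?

2

Sorted (ascending): 66, 67, 68, 68, 68, 73, 73, 76, 77
The 3 values of 68 occupy positions 3–5 → average rank 4.
The 2 values of 73 occupy positions 6–7 → average rank (6+7)/2 = 6.5.
Ranks ≤ 3: {1, 2} → 2 values.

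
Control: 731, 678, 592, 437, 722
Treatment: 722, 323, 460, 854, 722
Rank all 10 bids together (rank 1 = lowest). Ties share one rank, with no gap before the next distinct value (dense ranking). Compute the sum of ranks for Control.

Sorted (ascending): 323, 437, 460, 592, 678, 722, 722, 722, 731, 854
The 3 values of 722 share dense rank 6.
Remaining distinct values take the next consecutive integers.
Control values → pooled ranks: 731→7, 678→5, 592→4, 437→2, 722→6
Rank sum = 7 + 5 + 4 + 2 + 6 = 24

24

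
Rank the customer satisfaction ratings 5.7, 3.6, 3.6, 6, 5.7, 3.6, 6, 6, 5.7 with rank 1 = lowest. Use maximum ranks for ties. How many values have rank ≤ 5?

Sorted (ascending): 3.6, 3.6, 3.6, 5.7, 5.7, 5.7, 6, 6, 6
The 3 values of 3.6 occupy positions 1–3 → each gets rank 3.
The 3 values of 5.7 occupy positions 4–6 → each gets rank 6.
The 3 values of 6 occupy positions 7–9 → each gets rank 9.
Ranks ≤ 5: {3, 3, 3} → 3 values.

3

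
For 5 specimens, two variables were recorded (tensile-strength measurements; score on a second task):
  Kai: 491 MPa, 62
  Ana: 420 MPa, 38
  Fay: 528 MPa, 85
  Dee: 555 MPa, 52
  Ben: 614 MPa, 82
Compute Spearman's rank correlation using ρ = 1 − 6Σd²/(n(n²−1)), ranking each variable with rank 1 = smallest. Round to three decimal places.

0.500

Ranks of variable 1: 2, 1, 3, 4, 5
Ranks of variable 2: 3, 1, 5, 2, 4
d = r₁ − r₂: -1, 0, -2, 2, 1
d²: 1, 0, 4, 4, 1; Σd² = 10
ρ = 1 − 6·10/(5·24) = 1 − 60/120 = 0.500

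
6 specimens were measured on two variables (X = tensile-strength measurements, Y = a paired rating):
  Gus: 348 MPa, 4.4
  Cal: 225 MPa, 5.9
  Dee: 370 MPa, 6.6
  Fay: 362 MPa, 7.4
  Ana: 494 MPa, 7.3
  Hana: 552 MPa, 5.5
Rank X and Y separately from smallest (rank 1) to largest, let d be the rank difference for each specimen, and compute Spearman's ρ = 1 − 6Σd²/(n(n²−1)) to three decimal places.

Ranks of variable 1: 2, 1, 4, 3, 5, 6
Ranks of variable 2: 1, 3, 4, 6, 5, 2
d = r₁ − r₂: 1, -2, 0, -3, 0, 4
d²: 1, 4, 0, 9, 0, 16; Σd² = 30
ρ = 1 − 6·30/(6·35) = 1 − 180/210 = 0.143

0.143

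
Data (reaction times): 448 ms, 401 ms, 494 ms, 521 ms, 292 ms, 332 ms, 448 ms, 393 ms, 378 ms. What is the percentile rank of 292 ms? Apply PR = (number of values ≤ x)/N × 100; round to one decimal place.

N = 9.
Strictly below 292: 0. Equal to 292: 1.
PR = 1/9 × 100 = 11.1

11.1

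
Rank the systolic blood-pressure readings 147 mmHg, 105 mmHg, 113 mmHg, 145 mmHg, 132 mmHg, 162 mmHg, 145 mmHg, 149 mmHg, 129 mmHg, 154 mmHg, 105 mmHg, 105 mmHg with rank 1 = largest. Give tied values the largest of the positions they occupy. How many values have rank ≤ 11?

9

Sorted (descending): 162, 154, 149, 147, 145, 145, 132, 129, 113, 105, 105, 105
The 2 values of 145 occupy positions 5–6 → each gets rank 6.
The 3 values of 105 occupy positions 10–12 → each gets rank 12.
Ranks ≤ 11: {1, 2, 3, 4, 6, 6, 7, 8, 9} → 9 values.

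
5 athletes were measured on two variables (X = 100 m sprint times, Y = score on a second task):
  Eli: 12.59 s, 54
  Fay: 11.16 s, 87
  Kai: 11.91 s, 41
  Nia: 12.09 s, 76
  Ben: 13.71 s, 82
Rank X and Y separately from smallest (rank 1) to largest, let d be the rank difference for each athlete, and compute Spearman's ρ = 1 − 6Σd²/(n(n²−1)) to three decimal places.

Ranks of variable 1: 4, 1, 2, 3, 5
Ranks of variable 2: 2, 5, 1, 3, 4
d = r₁ − r₂: 2, -4, 1, 0, 1
d²: 4, 16, 1, 0, 1; Σd² = 22
ρ = 1 − 6·22/(5·24) = 1 − 132/120 = -0.100

-0.100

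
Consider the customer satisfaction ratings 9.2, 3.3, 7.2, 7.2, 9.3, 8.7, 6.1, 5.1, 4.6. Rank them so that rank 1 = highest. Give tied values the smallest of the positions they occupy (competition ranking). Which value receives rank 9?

Sorted (descending): 9.3, 9.2, 8.7, 7.2, 7.2, 6.1, 5.1, 4.6, 3.3
The 2 values of 7.2 occupy positions 4–5 → each gets rank 4.
Rank 9 → value 3.3.

3.3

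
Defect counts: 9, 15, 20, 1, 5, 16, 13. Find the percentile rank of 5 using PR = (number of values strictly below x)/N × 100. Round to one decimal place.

N = 7.
Strictly below 5: 1. Equal to 5: 1.
PR = 1/7 × 100 = 14.3

14.3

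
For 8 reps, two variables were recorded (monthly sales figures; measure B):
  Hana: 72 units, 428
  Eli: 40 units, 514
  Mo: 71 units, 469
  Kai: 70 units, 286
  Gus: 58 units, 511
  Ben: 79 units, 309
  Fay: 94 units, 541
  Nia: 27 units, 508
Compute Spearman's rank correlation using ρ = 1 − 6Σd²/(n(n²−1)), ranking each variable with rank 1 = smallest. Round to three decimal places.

-0.119

Ranks of variable 1: 6, 2, 5, 4, 3, 7, 8, 1
Ranks of variable 2: 3, 7, 4, 1, 6, 2, 8, 5
d = r₁ − r₂: 3, -5, 1, 3, -3, 5, 0, -4
d²: 9, 25, 1, 9, 9, 25, 0, 16; Σd² = 94
ρ = 1 − 6·94/(8·63) = 1 − 564/504 = -0.119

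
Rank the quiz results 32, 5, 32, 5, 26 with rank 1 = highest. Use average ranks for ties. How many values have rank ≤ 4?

Sorted (descending): 32, 32, 26, 5, 5
The 2 values of 32 occupy positions 1–2 → average rank (1+2)/2 = 1.5.
The 2 values of 5 occupy positions 4–5 → average rank (4+5)/2 = 4.5.
Ranks ≤ 4: {1.5, 1.5, 3} → 3 values.

3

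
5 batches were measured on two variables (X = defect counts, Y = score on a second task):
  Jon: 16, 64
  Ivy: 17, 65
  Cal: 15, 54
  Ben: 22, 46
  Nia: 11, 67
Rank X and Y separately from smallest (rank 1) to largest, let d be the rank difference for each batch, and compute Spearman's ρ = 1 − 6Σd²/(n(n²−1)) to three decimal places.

Ranks of variable 1: 3, 4, 2, 5, 1
Ranks of variable 2: 3, 4, 2, 1, 5
d = r₁ − r₂: 0, 0, 0, 4, -4
d²: 0, 0, 0, 16, 16; Σd² = 32
ρ = 1 − 6·32/(5·24) = 1 − 192/120 = -0.600

-0.600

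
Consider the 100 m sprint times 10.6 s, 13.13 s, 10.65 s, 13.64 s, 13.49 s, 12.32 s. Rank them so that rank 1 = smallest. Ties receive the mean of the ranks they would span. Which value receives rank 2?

Sorted (ascending): 10.6, 10.65, 12.32, 13.13, 13.49, 13.64
No ties — each value takes its position as its rank.
Rank 2 → value 10.65.

10.65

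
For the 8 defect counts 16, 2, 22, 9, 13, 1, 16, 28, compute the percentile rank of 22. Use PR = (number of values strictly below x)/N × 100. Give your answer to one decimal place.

N = 8.
Strictly below 22: 6. Equal to 22: 1.
PR = 6/8 × 100 = 75.0

75.0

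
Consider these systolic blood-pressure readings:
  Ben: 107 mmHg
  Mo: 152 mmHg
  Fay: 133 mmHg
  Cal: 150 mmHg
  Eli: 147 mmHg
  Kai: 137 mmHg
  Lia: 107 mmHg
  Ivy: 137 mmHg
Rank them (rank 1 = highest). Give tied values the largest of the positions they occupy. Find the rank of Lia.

8

Sorted (descending): 152, 150, 147, 137, 137, 133, 107, 107
The 2 values of 137 occupy positions 4–5 → each gets rank 5.
The 2 values of 107 occupy positions 7–8 → each gets rank 8.
Lia has value 107 mmHg → rank 8.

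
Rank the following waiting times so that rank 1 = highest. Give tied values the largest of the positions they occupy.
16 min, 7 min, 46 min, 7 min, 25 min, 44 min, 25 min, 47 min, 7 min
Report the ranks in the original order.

Sorted (descending): 47, 46, 44, 25, 25, 16, 7, 7, 7
The 2 values of 25 occupy positions 4–5 → each gets rank 5.
The 3 values of 7 occupy positions 7–9 → each gets rank 9.

6, 9, 2, 9, 5, 3, 5, 1, 9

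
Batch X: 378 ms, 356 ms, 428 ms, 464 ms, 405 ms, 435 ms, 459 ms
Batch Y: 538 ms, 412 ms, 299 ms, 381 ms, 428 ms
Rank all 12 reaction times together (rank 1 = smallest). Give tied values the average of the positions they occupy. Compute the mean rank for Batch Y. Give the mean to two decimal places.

Sorted (ascending): 299, 356, 378, 381, 405, 412, 428, 428, 435, 459, 464, 538
The 2 values of 428 occupy positions 7–8 → average rank (7+8)/2 = 7.5.
Batch Y values → pooled ranks: 538→12, 412→6, 299→1, 381→4, 428→7.5
Mean rank = (12 + 6 + 1 + 4 + 7.5) / 5 = 6.10

6.10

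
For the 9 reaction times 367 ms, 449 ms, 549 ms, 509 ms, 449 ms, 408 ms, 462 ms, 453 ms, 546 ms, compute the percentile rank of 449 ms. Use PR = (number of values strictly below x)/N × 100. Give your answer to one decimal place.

22.2

N = 9.
Strictly below 449: 2. Equal to 449: 2.
PR = 2/9 × 100 = 22.2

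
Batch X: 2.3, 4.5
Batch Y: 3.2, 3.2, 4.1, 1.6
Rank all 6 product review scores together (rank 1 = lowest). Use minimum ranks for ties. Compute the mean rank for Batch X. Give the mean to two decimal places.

4.00

Sorted (ascending): 1.6, 2.3, 3.2, 3.2, 4.1, 4.5
The 2 values of 3.2 occupy positions 3–4 → each gets rank 3.
Batch X values → pooled ranks: 2.3→2, 4.5→6
Mean rank = (2 + 6) / 2 = 4.00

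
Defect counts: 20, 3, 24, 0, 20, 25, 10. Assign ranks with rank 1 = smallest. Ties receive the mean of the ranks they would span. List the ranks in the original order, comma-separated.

Sorted (ascending): 0, 3, 10, 20, 20, 24, 25
The 2 values of 20 occupy positions 4–5 → average rank (4+5)/2 = 4.5.

4.5, 2, 6, 1, 4.5, 7, 3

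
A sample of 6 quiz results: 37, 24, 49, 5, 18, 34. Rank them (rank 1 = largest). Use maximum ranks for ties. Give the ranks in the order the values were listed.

2, 4, 1, 6, 5, 3

Sorted (descending): 49, 37, 34, 24, 18, 5
No ties — each value takes its position as its rank.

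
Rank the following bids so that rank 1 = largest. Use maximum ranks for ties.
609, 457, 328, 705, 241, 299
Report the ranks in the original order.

2, 3, 4, 1, 6, 5

Sorted (descending): 705, 609, 457, 328, 299, 241
No ties — each value takes its position as its rank.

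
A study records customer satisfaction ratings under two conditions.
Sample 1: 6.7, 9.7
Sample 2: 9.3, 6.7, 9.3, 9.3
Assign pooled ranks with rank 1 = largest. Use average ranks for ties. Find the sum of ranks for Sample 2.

14.5

Sorted (descending): 9.7, 9.3, 9.3, 9.3, 6.7, 6.7
The 3 values of 9.3 occupy positions 2–4 → average rank 3.
The 2 values of 6.7 occupy positions 5–6 → average rank (5+6)/2 = 5.5.
Sample 2 values → pooled ranks: 9.3→3, 6.7→5.5, 9.3→3, 9.3→3
Rank sum = 3 + 5.5 + 3 + 3 = 14.5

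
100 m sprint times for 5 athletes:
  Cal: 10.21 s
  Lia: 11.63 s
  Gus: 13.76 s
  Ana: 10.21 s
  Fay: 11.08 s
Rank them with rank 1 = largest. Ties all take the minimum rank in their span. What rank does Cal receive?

Sorted (descending): 13.76, 11.63, 11.08, 10.21, 10.21
The 2 values of 10.21 occupy positions 4–5 → each gets rank 4.
Cal has value 10.21 s → rank 4.

4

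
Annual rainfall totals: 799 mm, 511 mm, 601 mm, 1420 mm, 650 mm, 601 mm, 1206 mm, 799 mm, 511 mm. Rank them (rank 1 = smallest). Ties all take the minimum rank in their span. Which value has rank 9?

Sorted (ascending): 511, 511, 601, 601, 650, 799, 799, 1206, 1420
The 2 values of 511 occupy positions 1–2 → each gets rank 1.
The 2 values of 601 occupy positions 3–4 → each gets rank 3.
The 2 values of 799 occupy positions 6–7 → each gets rank 6.
Rank 9 → value 1420.

1420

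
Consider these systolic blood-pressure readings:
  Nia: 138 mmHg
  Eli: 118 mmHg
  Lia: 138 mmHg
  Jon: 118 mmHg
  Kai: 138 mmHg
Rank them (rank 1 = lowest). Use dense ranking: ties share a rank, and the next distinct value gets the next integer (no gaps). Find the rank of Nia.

Sorted (ascending): 118, 118, 138, 138, 138
The 2 values of 118 share dense rank 1.
The 3 values of 138 share dense rank 2.
Nia has value 138 mmHg → rank 2.

2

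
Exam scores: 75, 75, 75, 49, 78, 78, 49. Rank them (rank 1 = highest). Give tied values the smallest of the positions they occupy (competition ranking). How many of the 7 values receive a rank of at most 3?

Sorted (descending): 78, 78, 75, 75, 75, 49, 49
The 2 values of 78 occupy positions 1–2 → each gets rank 1.
The 3 values of 75 occupy positions 3–5 → each gets rank 3.
The 2 values of 49 occupy positions 6–7 → each gets rank 6.
Ranks ≤ 3: {1, 1, 3, 3, 3} → 5 values.

5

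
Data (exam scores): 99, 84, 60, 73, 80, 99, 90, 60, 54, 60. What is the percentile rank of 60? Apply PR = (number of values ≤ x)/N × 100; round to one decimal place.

40.0

N = 10.
Strictly below 60: 1. Equal to 60: 3.
PR = 4/10 × 100 = 40.0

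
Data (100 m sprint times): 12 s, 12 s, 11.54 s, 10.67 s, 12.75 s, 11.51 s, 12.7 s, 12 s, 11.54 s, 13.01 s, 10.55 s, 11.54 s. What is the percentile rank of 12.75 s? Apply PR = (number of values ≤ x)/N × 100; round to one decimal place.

N = 12.
Strictly below 12.75: 10. Equal to 12.75: 1.
PR = 11/12 × 100 = 91.7

91.7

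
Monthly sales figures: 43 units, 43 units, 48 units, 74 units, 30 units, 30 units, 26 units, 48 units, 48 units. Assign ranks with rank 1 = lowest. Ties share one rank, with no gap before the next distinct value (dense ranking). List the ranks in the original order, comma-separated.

Sorted (ascending): 26, 30, 30, 43, 43, 48, 48, 48, 74
The 2 values of 30 share dense rank 2.
The 2 values of 43 share dense rank 3.
The 3 values of 48 share dense rank 4.
Remaining distinct values take the next consecutive integers.

3, 3, 4, 5, 2, 2, 1, 4, 4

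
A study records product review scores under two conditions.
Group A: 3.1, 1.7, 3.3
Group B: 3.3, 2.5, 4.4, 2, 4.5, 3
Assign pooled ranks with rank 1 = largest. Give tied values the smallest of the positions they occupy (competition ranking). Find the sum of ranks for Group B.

Sorted (descending): 4.5, 4.4, 3.3, 3.3, 3.1, 3, 2.5, 2, 1.7
The 2 values of 3.3 occupy positions 3–4 → each gets rank 3.
Group B values → pooled ranks: 3.3→3, 2.5→7, 4.4→2, 2→8, 4.5→1, 3→6
Rank sum = 3 + 7 + 2 + 8 + 1 + 6 = 27

27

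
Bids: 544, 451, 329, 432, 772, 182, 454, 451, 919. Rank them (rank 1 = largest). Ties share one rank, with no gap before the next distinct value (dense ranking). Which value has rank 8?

Sorted (descending): 919, 772, 544, 454, 451, 451, 432, 329, 182
The 2 values of 451 share dense rank 5.
Remaining distinct values take the next consecutive integers.
Rank 8 → value 182.

182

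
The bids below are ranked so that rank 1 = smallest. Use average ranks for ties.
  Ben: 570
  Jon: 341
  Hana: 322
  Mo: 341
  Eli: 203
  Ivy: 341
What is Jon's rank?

Sorted (ascending): 203, 322, 341, 341, 341, 570
The 3 values of 341 occupy positions 3–5 → average rank 4.
Jon has value 341 → rank 4.

4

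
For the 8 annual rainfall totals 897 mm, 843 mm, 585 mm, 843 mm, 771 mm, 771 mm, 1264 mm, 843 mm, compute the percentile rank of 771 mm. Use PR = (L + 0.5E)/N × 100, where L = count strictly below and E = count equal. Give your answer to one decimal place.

25.0

N = 8.
Strictly below 771: 1. Equal to 771: 2.
PR = (1 + 0.5·2)/8 × 100 = 25.0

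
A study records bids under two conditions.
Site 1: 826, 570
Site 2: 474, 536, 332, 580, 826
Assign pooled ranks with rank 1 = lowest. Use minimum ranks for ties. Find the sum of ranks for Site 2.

Sorted (ascending): 332, 474, 536, 570, 580, 826, 826
The 2 values of 826 occupy positions 6–7 → each gets rank 6.
Site 2 values → pooled ranks: 474→2, 536→3, 332→1, 580→5, 826→6
Rank sum = 2 + 3 + 1 + 5 + 6 = 17

17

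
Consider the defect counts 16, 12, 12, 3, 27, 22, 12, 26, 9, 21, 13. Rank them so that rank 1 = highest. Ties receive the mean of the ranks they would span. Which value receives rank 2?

Sorted (descending): 27, 26, 22, 21, 16, 13, 12, 12, 12, 9, 3
The 3 values of 12 occupy positions 7–9 → average rank 8.
Rank 2 → value 26.

26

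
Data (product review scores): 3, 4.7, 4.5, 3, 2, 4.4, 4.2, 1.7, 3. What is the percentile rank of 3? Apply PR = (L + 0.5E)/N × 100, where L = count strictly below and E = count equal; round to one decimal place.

38.9

N = 9.
Strictly below 3: 2. Equal to 3: 3.
PR = (2 + 0.5·3)/9 × 100 = 38.9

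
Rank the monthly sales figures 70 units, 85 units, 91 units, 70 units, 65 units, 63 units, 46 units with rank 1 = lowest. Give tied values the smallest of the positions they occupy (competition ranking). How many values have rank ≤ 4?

5

Sorted (ascending): 46, 63, 65, 70, 70, 85, 91
The 2 values of 70 occupy positions 4–5 → each gets rank 4.
Ranks ≤ 4: {1, 2, 3, 4, 4} → 5 values.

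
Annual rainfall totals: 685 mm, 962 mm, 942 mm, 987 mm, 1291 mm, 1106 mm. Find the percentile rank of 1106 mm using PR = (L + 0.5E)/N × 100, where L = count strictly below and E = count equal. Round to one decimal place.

75.0

N = 6.
Strictly below 1106: 4. Equal to 1106: 1.
PR = (4 + 0.5·1)/6 × 100 = 75.0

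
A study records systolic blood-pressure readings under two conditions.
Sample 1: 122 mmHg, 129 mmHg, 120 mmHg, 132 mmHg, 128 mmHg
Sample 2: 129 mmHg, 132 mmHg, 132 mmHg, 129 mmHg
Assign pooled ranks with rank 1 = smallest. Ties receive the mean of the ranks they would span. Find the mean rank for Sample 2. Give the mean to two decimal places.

Sorted (ascending): 120, 122, 128, 129, 129, 129, 132, 132, 132
The 3 values of 129 occupy positions 4–6 → average rank 5.
The 3 values of 132 occupy positions 7–9 → average rank 8.
Sample 2 values → pooled ranks: 129→5, 132→8, 132→8, 129→5
Mean rank = (5 + 8 + 8 + 5) / 4 = 6.50

6.50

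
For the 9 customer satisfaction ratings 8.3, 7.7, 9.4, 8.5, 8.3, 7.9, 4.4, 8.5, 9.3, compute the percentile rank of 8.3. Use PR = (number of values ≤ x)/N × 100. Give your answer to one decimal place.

N = 9.
Strictly below 8.3: 3. Equal to 8.3: 2.
PR = 5/9 × 100 = 55.6

55.6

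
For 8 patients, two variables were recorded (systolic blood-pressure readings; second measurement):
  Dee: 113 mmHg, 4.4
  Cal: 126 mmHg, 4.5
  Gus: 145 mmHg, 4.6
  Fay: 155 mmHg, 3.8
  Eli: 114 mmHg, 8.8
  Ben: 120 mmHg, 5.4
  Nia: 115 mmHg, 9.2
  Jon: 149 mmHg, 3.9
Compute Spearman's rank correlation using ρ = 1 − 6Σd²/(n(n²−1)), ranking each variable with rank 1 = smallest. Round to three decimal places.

Ranks of variable 1: 1, 5, 6, 8, 2, 4, 3, 7
Ranks of variable 2: 3, 4, 5, 1, 7, 6, 8, 2
d = r₁ − r₂: -2, 1, 1, 7, -5, -2, -5, 5
d²: 4, 1, 1, 49, 25, 4, 25, 25; Σd² = 134
ρ = 1 − 6·134/(8·63) = 1 − 804/504 = -0.595

-0.595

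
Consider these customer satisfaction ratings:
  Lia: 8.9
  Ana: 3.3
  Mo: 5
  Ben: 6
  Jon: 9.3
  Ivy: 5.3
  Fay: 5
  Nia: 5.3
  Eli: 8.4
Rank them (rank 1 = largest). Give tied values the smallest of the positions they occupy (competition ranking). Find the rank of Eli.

3

Sorted (descending): 9.3, 8.9, 8.4, 6, 5.3, 5.3, 5, 5, 3.3
The 2 values of 5.3 occupy positions 5–6 → each gets rank 5.
The 2 values of 5 occupy positions 7–8 → each gets rank 7.
Eli has value 8.4 → rank 3.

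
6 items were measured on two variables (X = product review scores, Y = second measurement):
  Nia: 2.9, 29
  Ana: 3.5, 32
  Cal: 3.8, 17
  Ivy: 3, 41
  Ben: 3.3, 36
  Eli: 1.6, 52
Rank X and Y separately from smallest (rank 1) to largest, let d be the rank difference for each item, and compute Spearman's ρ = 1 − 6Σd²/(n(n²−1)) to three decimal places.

-0.657

Ranks of variable 1: 2, 5, 6, 3, 4, 1
Ranks of variable 2: 2, 3, 1, 5, 4, 6
d = r₁ − r₂: 0, 2, 5, -2, 0, -5
d²: 0, 4, 25, 4, 0, 25; Σd² = 58
ρ = 1 − 6·58/(6·35) = 1 − 348/210 = -0.657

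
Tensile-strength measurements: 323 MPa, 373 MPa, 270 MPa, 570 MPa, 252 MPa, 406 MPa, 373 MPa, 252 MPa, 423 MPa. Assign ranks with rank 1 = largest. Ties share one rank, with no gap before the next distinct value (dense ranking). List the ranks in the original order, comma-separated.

Sorted (descending): 570, 423, 406, 373, 373, 323, 270, 252, 252
The 2 values of 373 share dense rank 4.
The 2 values of 252 share dense rank 7.
Remaining distinct values take the next consecutive integers.

5, 4, 6, 1, 7, 3, 4, 7, 2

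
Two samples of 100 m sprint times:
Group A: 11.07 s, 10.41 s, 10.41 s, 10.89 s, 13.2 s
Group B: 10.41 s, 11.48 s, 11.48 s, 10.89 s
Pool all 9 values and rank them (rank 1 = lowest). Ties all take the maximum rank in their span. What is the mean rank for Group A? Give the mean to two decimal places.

Sorted (ascending): 10.41, 10.41, 10.41, 10.89, 10.89, 11.07, 11.48, 11.48, 13.2
The 3 values of 10.41 occupy positions 1–3 → each gets rank 3.
The 2 values of 10.89 occupy positions 4–5 → each gets rank 5.
The 2 values of 11.48 occupy positions 7–8 → each gets rank 8.
Group A values → pooled ranks: 11.07→6, 10.41→3, 10.41→3, 10.89→5, 13.2→9
Mean rank = (6 + 3 + 3 + 5 + 9) / 5 = 5.20

5.20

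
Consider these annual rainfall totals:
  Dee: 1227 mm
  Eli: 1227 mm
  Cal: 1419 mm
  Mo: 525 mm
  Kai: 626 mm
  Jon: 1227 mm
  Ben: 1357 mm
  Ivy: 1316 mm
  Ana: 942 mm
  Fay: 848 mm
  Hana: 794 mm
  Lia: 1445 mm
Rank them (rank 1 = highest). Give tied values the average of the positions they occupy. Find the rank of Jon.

Sorted (descending): 1445, 1419, 1357, 1316, 1227, 1227, 1227, 942, 848, 794, 626, 525
The 3 values of 1227 occupy positions 5–7 → average rank 6.
Jon has value 1227 mm → rank 6.

6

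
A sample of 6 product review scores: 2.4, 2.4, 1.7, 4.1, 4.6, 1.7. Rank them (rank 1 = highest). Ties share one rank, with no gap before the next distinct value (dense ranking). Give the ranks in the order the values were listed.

3, 3, 4, 2, 1, 4

Sorted (descending): 4.6, 4.1, 2.4, 2.4, 1.7, 1.7
The 2 values of 2.4 share dense rank 3.
The 2 values of 1.7 share dense rank 4.
Remaining distinct values take the next consecutive integers.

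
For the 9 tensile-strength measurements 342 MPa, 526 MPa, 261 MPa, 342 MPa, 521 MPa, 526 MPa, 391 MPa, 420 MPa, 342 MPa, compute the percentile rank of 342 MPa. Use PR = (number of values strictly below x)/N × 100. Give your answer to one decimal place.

N = 9.
Strictly below 342: 1. Equal to 342: 3.
PR = 1/9 × 100 = 11.1

11.1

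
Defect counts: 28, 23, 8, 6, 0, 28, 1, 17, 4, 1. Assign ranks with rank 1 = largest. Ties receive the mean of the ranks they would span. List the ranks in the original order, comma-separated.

1.5, 3, 5, 6, 10, 1.5, 8.5, 4, 7, 8.5

Sorted (descending): 28, 28, 23, 17, 8, 6, 4, 1, 1, 0
The 2 values of 28 occupy positions 1–2 → average rank (1+2)/2 = 1.5.
The 2 values of 1 occupy positions 8–9 → average rank (8+9)/2 = 8.5.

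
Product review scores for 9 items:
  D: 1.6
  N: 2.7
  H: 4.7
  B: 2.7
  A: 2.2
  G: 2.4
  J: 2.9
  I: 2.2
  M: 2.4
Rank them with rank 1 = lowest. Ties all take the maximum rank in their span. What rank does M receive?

Sorted (ascending): 1.6, 2.2, 2.2, 2.4, 2.4, 2.7, 2.7, 2.9, 4.7
The 2 values of 2.2 occupy positions 2–3 → each gets rank 3.
The 2 values of 2.4 occupy positions 4–5 → each gets rank 5.
The 2 values of 2.7 occupy positions 6–7 → each gets rank 7.
M has value 2.4 → rank 5.

5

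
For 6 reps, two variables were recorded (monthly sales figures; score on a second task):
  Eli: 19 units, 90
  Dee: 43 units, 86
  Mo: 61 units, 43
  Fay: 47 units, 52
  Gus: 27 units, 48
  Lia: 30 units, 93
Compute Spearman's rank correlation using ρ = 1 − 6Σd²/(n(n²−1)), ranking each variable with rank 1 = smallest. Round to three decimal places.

-0.543

Ranks of variable 1: 1, 4, 6, 5, 2, 3
Ranks of variable 2: 5, 4, 1, 3, 2, 6
d = r₁ − r₂: -4, 0, 5, 2, 0, -3
d²: 16, 0, 25, 4, 0, 9; Σd² = 54
ρ = 1 − 6·54/(6·35) = 1 − 324/210 = -0.543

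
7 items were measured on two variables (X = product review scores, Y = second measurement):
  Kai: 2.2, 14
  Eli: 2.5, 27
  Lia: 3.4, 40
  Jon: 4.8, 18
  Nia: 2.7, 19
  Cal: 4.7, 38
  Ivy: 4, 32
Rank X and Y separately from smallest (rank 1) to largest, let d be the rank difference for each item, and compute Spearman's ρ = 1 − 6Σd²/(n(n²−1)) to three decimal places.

0.321

Ranks of variable 1: 1, 2, 4, 7, 3, 6, 5
Ranks of variable 2: 1, 4, 7, 2, 3, 6, 5
d = r₁ − r₂: 0, -2, -3, 5, 0, 0, 0
d²: 0, 4, 9, 25, 0, 0, 0; Σd² = 38
ρ = 1 − 6·38/(7·48) = 1 − 228/336 = 0.321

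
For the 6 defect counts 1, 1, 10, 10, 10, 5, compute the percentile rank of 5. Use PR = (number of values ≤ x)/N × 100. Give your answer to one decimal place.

50.0

N = 6.
Strictly below 5: 2. Equal to 5: 1.
PR = 3/6 × 100 = 50.0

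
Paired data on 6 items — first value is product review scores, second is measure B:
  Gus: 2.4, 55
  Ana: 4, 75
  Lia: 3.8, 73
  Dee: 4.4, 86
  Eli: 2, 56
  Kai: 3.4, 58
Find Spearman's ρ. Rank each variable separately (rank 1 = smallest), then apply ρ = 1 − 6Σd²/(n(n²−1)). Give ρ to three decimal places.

0.943

Ranks of variable 1: 2, 5, 4, 6, 1, 3
Ranks of variable 2: 1, 5, 4, 6, 2, 3
d = r₁ − r₂: 1, 0, 0, 0, -1, 0
d²: 1, 0, 0, 0, 1, 0; Σd² = 2
ρ = 1 − 6·2/(6·35) = 1 − 12/210 = 0.943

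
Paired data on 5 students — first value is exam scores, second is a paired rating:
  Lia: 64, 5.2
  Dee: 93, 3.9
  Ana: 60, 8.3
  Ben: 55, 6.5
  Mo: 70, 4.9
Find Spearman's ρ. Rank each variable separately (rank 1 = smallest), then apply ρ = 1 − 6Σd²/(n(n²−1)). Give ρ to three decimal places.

-0.900

Ranks of variable 1: 3, 5, 2, 1, 4
Ranks of variable 2: 3, 1, 5, 4, 2
d = r₁ − r₂: 0, 4, -3, -3, 2
d²: 0, 16, 9, 9, 4; Σd² = 38
ρ = 1 − 6·38/(5·24) = 1 − 228/120 = -0.900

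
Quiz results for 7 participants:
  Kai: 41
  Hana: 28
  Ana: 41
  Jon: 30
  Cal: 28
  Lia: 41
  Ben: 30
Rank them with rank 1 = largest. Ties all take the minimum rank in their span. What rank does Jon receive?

Sorted (descending): 41, 41, 41, 30, 30, 28, 28
The 3 values of 41 occupy positions 1–3 → each gets rank 1.
The 2 values of 30 occupy positions 4–5 → each gets rank 4.
The 2 values of 28 occupy positions 6–7 → each gets rank 6.
Jon has value 30 → rank 4.

4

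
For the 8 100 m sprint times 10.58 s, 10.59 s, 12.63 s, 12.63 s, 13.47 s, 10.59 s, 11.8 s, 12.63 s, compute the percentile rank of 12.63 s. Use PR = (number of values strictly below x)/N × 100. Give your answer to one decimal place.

N = 8.
Strictly below 12.63: 4. Equal to 12.63: 3.
PR = 4/8 × 100 = 50.0

50.0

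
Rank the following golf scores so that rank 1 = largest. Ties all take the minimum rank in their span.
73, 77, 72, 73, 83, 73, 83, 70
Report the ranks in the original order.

Sorted (descending): 83, 83, 77, 73, 73, 73, 72, 70
The 2 values of 83 occupy positions 1–2 → each gets rank 1.
The 3 values of 73 occupy positions 4–6 → each gets rank 4.

4, 3, 7, 4, 1, 4, 1, 8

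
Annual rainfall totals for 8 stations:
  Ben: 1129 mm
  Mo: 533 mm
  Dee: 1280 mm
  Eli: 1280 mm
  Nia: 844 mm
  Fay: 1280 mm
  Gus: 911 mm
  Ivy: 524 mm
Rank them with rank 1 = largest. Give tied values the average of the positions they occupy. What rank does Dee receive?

Sorted (descending): 1280, 1280, 1280, 1129, 911, 844, 533, 524
The 3 values of 1280 occupy positions 1–3 → average rank 2.
Dee has value 1280 mm → rank 2.

2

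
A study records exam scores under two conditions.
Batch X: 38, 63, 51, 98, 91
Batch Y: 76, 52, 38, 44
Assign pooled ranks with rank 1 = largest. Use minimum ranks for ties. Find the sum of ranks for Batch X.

Sorted (descending): 98, 91, 76, 63, 52, 51, 44, 38, 38
The 2 values of 38 occupy positions 8–9 → each gets rank 8.
Batch X values → pooled ranks: 38→8, 63→4, 51→6, 98→1, 91→2
Rank sum = 8 + 4 + 6 + 1 + 2 = 21

21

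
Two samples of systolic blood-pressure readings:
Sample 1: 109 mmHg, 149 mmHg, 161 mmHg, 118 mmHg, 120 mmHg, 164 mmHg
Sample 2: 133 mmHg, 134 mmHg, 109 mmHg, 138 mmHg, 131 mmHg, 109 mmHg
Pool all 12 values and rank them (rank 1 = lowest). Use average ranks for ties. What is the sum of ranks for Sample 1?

Sorted (ascending): 109, 109, 109, 118, 120, 131, 133, 134, 138, 149, 161, 164
The 3 values of 109 occupy positions 1–3 → average rank 2.
Sample 1 values → pooled ranks: 109→2, 149→10, 161→11, 118→4, 120→5, 164→12
Rank sum = 2 + 10 + 11 + 4 + 5 + 12 = 44

44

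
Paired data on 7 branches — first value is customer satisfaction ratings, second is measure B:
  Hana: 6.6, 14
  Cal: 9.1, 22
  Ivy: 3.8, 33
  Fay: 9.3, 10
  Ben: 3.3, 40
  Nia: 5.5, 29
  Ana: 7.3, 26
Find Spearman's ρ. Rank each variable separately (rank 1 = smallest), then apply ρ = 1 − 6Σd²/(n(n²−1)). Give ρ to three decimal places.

-0.893

Ranks of variable 1: 4, 6, 2, 7, 1, 3, 5
Ranks of variable 2: 2, 3, 6, 1, 7, 5, 4
d = r₁ − r₂: 2, 3, -4, 6, -6, -2, 1
d²: 4, 9, 16, 36, 36, 4, 1; Σd² = 106
ρ = 1 − 6·106/(7·48) = 1 − 636/336 = -0.893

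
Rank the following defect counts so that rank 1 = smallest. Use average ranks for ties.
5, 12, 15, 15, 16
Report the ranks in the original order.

Sorted (ascending): 5, 12, 15, 15, 16
The 2 values of 15 occupy positions 3–4 → average rank (3+4)/2 = 3.5.

1, 2, 3.5, 3.5, 5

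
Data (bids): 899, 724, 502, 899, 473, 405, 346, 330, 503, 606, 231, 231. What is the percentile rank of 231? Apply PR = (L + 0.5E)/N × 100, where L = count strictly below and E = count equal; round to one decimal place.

8.3

N = 12.
Strictly below 231: 0. Equal to 231: 2.
PR = (0 + 0.5·2)/12 × 100 = 8.3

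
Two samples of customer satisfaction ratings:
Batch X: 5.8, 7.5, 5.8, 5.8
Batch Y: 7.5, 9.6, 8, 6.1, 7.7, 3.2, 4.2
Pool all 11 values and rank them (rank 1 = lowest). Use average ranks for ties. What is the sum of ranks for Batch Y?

Sorted (ascending): 3.2, 4.2, 5.8, 5.8, 5.8, 6.1, 7.5, 7.5, 7.7, 8, 9.6
The 3 values of 5.8 occupy positions 3–5 → average rank 4.
The 2 values of 7.5 occupy positions 7–8 → average rank (7+8)/2 = 7.5.
Batch Y values → pooled ranks: 7.5→7.5, 9.6→11, 8→10, 6.1→6, 7.7→9, 3.2→1, 4.2→2
Rank sum = 7.5 + 11 + 10 + 6 + 9 + 1 + 2 = 46.5

46.5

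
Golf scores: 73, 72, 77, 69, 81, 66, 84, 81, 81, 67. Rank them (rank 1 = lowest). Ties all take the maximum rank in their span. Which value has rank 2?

Sorted (ascending): 66, 67, 69, 72, 73, 77, 81, 81, 81, 84
The 3 values of 81 occupy positions 7–9 → each gets rank 9.
Rank 2 → value 67.

67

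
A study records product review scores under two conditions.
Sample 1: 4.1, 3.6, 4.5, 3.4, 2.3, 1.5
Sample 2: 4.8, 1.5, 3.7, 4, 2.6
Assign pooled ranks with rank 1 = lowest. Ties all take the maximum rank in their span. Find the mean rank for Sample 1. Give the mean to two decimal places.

5.83

Sorted (ascending): 1.5, 1.5, 2.3, 2.6, 3.4, 3.6, 3.7, 4, 4.1, 4.5, 4.8
The 2 values of 1.5 occupy positions 1–2 → each gets rank 2.
Sample 1 values → pooled ranks: 4.1→9, 3.6→6, 4.5→10, 3.4→5, 2.3→3, 1.5→2
Mean rank = (9 + 6 + 10 + 5 + 3 + 2) / 6 = 5.83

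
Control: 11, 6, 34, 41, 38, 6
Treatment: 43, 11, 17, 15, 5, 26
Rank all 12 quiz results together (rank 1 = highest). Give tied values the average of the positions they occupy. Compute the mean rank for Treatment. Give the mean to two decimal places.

Sorted (descending): 43, 41, 38, 34, 26, 17, 15, 11, 11, 6, 6, 5
The 2 values of 11 occupy positions 8–9 → average rank (8+9)/2 = 8.5.
The 2 values of 6 occupy positions 10–11 → average rank (10+11)/2 = 10.5.
Treatment values → pooled ranks: 43→1, 11→8.5, 17→6, 15→7, 5→12, 26→5
Mean rank = (1 + 8.5 + 6 + 7 + 12 + 5) / 6 = 6.58

6.58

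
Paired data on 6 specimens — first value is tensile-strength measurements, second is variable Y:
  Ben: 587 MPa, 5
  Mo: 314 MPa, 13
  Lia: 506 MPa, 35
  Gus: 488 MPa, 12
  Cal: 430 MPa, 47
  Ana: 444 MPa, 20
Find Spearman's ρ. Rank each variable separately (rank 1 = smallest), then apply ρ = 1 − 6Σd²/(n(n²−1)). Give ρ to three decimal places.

-0.429

Ranks of variable 1: 6, 1, 5, 4, 2, 3
Ranks of variable 2: 1, 3, 5, 2, 6, 4
d = r₁ − r₂: 5, -2, 0, 2, -4, -1
d²: 25, 4, 0, 4, 16, 1; Σd² = 50
ρ = 1 − 6·50/(6·35) = 1 − 300/210 = -0.429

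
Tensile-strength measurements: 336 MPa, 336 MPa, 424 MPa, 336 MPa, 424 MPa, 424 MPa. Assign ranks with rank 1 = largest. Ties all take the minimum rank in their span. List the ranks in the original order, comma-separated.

4, 4, 1, 4, 1, 1

Sorted (descending): 424, 424, 424, 336, 336, 336
The 3 values of 424 occupy positions 1–3 → each gets rank 1.
The 3 values of 336 occupy positions 4–6 → each gets rank 4.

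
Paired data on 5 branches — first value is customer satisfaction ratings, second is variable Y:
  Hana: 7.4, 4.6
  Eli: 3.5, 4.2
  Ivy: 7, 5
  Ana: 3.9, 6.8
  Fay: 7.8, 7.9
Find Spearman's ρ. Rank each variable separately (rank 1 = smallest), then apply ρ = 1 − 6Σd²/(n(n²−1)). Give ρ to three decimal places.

0.600

Ranks of variable 1: 4, 1, 3, 2, 5
Ranks of variable 2: 2, 1, 3, 4, 5
d = r₁ − r₂: 2, 0, 0, -2, 0
d²: 4, 0, 0, 4, 0; Σd² = 8
ρ = 1 − 6·8/(5·24) = 1 − 48/120 = 0.600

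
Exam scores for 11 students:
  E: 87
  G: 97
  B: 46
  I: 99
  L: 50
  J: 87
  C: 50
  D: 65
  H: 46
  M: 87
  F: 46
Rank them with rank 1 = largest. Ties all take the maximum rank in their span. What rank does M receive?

Sorted (descending): 99, 97, 87, 87, 87, 65, 50, 50, 46, 46, 46
The 3 values of 87 occupy positions 3–5 → each gets rank 5.
The 2 values of 50 occupy positions 7–8 → each gets rank 8.
The 3 values of 46 occupy positions 9–11 → each gets rank 11.
M has value 87 → rank 5.

5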